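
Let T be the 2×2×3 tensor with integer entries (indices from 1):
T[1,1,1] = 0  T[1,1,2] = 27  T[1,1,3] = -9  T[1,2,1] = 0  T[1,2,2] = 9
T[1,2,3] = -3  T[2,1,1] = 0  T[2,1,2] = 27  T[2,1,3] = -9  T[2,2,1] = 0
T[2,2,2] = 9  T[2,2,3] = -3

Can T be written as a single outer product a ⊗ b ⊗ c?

If T = a ⊗ b ⊗ c then every fibre of T is a multiple of the corresponding factor, so read the factors off the fibres through the nonzero entry T[1,1,2] = 27.
The mode-1 fibre T[:,1,2] = [27, 27] gives a = [1, 1] (primitive direction); the mode-2 fibre T[1,:,2] = [27, 9] gives b = [3, 1]; then c[k] = T[1,1,k] / (a[1]·b[1]) = [0, 27, -9] / 3 = [0, 9, -3].
Expanding [1, 1] ⊗ [3, 1] ⊗ [0, 9, -3] reproduces all 12 entries of T, so T = [1, 1] ⊗ [3, 1] ⊗ [0, 9, -3] and rank(T) ≤ 1.
Equivalently every frontal slice T[:,:,k] is c[k] times the rank-1 matrix [1, 1] ⊗ [3, 1]. So T has rank 1 (it is nonzero).

Yes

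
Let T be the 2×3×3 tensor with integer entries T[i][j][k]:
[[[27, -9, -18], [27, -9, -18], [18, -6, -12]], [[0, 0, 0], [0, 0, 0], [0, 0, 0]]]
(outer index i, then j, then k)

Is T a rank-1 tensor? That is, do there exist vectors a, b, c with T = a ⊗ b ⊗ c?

Yes

The mode-1 fibre T[:,0,0] = [27, 0] gives a = (1, 0) (primitive direction); the mode-2 fibre T[0,:,0] = [27, 27, 18] gives b = (3, 3, 2); then c[k] = T[0,0,k] / (a[0]·b[0]) = [27, -9, -18] / 3 = (9, -3, -6).
Expanding (1, 0) ⊗ (3, 3, 2) ⊗ (9, -3, -6) reproduces all 18 entries of T, so T = (1, 0) ⊗ (3, 3, 2) ⊗ (9, -3, -6) and rank(T) ≤ 1.
Equivalently every frontal slice T[:,:,k] is c[k] times the rank-1 matrix (1, 0) ⊗ (3, 3, 2). So T has rank 1 (it is nonzero).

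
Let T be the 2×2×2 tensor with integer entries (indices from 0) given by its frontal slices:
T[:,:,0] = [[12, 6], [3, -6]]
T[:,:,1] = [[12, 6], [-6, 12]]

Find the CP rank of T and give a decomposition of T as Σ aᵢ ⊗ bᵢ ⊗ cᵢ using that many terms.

Lower bound: the mode-3 unfolding of T (rows indexed by k, columns by (i,j) = (0,0), (0,1), (1,0), (1,1)) is [[12, 6, 3, -6], [12, 6, -6, 12]].
There the 2×2 minor on rows k ∈ {0, 1}, columns (i,j) ∈ {(0,0), (1,0)} is det [[12, 3], [12, -6]] = -108 ≠ 0, so this unfolding has rank ≥ 2; CP rank is at least every unfolding rank, so rank(T) ≥ 2. (Flattening ranks never certify an upper bound on CP rank; for that we must actually write T with 2 rank-1 terms.)
Upper bound — finding two terms. Write S_k = T[:,:,k] for the frontal slices: S₀ = [[12, 6], [3, -6]], S₁ = [[12, 6], [-6, 12]].
If T = a₁ ⊗ b₁ ⊗ c₁ + a₂ ⊗ b₂ ⊗ c₂ then each S_k = c₁[k]·a₁b₁ᵀ + c₂[k]·a₂b₂ᵀ. S₀ and S₁ are linearly independent, so a₁b₁ᵀ and a₂b₂ᵀ must span the same plane of matrices: they are the rank-1 matrices of the form x·S₀ + y·S₁.
det(x·S₀ + y·S₁) is −90·x² + 90·xy + 180·y² = (-90)·(x − 2·y)(x + y), vanishing at (x:y) = (2:1) and (1:-1).
M₁ = 2·S₀ + S₁ = [[36, 18], [0, 0]] = 18·[1, 0][2, 1]ᵀ and M₂ = S₀ − S₁ = [[0, 0], [9, -18]] = 9·[0, 1][1, -2]ᵀ, so take a₁ = [1, 0], b₁ = [2, 1], a₂ = [0, 1], b₂ = [1, -2].
Each slice is an integer combination of E₁ = a₁b₁ᵀ and E₂ = a₂b₂ᵀ: S₀ = 6·E₁ + 3·E₂, S₁ = 6·E₁ − 6·E₂; reading off coefficients, c₁ = [6, 6] and c₂ = [3, -6].
Hence T = [1, 0] ⊗ [2, 1] ⊗ [6, 6] + [0, 1] ⊗ [1, -2] ⊗ [3, -6], so rank(T) ≤ 2.
These bounds meet, so rank(T) = 2.
Check entry T[0,0,0] = 12: (1)·(2)·(6) + (0)·(1)·(3) = 12.

rank(T) = 2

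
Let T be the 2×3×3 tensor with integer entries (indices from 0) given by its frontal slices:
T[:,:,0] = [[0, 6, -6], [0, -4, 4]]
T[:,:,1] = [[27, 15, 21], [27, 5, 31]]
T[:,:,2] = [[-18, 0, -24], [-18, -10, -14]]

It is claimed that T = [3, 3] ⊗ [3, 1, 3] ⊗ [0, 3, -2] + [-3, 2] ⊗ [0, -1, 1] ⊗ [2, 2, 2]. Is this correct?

Reconstruct entrywise from the claimed factors. For example, T[1,1,1] = 5 and Σₗ aₗ[1]bₗ[1]cₗ[1] = (3)·(1)·(3) + (2)·(-1)·(2) = 5; checking all 18 entries, every one matches. The claim holds.

Yes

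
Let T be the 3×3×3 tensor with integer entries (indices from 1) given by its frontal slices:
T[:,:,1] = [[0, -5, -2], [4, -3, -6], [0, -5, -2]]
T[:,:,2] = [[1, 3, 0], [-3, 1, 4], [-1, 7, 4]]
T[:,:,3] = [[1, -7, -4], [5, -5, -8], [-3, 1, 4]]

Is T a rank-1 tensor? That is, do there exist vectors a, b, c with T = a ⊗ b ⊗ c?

The mode-3 unfolding of T (rows indexed by k, columns by (i,j) = (1,1), (1,2), (1,3), (2,1), (2,2), (2,3), (3,1), (3,2), (3,3)) is [[0, -5, -2, 4, -3, -6, 0, -5, -2], [1, 3, 0, -3, 1, 4, -1, 7, 4], [1, -7, -4, 5, -5, -8, -3, 1, 4]].
There the 3×3 minor on rows k ∈ {1, 2, 3}, columns (i,j) ∈ {(1,1), (1,2), (3,1)} is det [[0, -5, 0], [1, 3, -1], [1, -7, -3]] = -10 ≠ 0, so this unfolding has rank ≥ 3; CP rank is at least every unfolding rank, so rank(T) ≥ 3.
In particular rank(T) ≥ 3 > 1, so T is not rank-1.

No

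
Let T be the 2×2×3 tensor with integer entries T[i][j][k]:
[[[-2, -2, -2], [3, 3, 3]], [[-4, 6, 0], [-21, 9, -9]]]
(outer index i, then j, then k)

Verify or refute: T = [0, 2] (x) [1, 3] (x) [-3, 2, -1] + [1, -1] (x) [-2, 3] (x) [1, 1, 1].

Reconstruct entrywise from the claimed factors. For example, T[1,0,1] = 6 and Σₗ aₗ[1]bₗ[0]cₗ[1] = (2)·(1)·(2) + (-1)·(-2)·(1) = 6; checking all 12 entries, every one matches. The claim holds.

Yes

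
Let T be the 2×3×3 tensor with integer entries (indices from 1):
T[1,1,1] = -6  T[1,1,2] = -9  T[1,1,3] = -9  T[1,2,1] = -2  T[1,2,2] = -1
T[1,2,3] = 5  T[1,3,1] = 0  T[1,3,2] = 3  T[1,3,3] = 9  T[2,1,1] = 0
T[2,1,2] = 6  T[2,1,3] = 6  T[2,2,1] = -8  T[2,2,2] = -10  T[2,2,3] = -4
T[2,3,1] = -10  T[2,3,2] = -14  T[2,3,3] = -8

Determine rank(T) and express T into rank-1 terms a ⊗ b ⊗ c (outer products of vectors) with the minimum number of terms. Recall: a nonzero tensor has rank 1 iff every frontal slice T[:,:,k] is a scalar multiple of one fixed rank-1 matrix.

Lower bound: in the mode-2 unfolding of T (rows indexed by j, columns by (i,k)) the 3×3 minor on rows j ∈ {1, 2, 3}, columns (i,k) ∈ {(1,1), (1,2), (1,3)} is det [[-6, -9, -9], [-2, -1, 5], [0, 3, 9]] = 36 ≠ 0, so that unfolding has rank ≥ 3 and hence rank(T) ≥ 3 (CP rank is at least every unfolding rank, though it can be larger).
Upper bound: T is a sum of 3 rank-1 terms, T = (1, -1) ⊗ (2, -1, -2) ⊗ (-2, -4, -4) + (1, 1) ⊗ (0, 1, 1) ⊗ (-2, -4, 2) + (1, 2) ⊗ (1, 1, 1) ⊗ (-2, -1, -1) (one valid choice — decompositions are not unique — normalised so each a, b is primitive with positive first nonzero entry; check it by expanding all entries), so rank(T) ≤ 3.
These bounds meet, so rank(T) = 3.

rank(T) = 3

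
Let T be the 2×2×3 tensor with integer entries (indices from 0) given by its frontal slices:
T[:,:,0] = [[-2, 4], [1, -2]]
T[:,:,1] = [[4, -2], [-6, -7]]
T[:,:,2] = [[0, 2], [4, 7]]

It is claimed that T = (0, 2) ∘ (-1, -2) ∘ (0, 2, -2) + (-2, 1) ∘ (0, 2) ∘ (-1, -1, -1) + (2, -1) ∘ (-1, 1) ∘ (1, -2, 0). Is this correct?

No

Reconstruct entry (0,1,0) from the claimed factors: Σₗ aₗ[0]bₗ[1]cₗ[0] = (0)·(-2)·(0) + (-2)·(2)·(-1) + (2)·(1)·(1) = 6, but T[0,1,0] = 4. The claim is false.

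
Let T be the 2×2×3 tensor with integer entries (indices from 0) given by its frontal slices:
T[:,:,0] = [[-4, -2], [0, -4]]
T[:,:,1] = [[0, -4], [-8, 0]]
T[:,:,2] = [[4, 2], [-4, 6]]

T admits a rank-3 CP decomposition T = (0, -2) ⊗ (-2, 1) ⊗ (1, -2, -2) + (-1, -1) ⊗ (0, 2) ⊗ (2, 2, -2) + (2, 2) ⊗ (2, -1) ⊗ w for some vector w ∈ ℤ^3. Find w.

Subtract the known terms from T to get the rank-1 residual R = (2, 2) ⊗ (2, -1) ⊗ w, so R[i,j,k] = a[i]·b[j]·w[k]. Pick indices with nonzero a[0]·b[0] = (2)·(2) = 4. Only the fibre through (0,0,·) is needed: R[0,0,:] = T[0,0,:] − Σₗ aₗ[0]bₗ[0]cₗ = [-4, 0, 4] − (0)·(-2)·(1, -2, -2) − (-1)·(0)·(2, 2, -2) = [-4, 0, 4]. Then w[k] = R[0,0,k] / 4 for each k, giving w = [-4, 0, 4] / 4 = (-1, 0, 1).

w = (-1, 0, 1)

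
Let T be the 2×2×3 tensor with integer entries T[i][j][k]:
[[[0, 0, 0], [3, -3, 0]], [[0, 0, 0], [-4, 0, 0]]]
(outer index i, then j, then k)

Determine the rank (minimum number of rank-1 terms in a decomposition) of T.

2

Lower bound: the mode-1 unfolding of T (rows indexed by i, columns by (j,k) = (0,0), (0,1), (0,2), (1,0), (1,1), (1,2)) is [[0, 0, 0, 3, -3, 0], [0, 0, 0, -4, 0, 0]].
There the 2×2 minor on rows i ∈ {0, 1}, columns (j,k) ∈ {(1,0), (1,1)} is det [[3, -3], [-4, 0]] = -12 ≠ 0, so this unfolding has rank ≥ 2; CP rank is at least every unfolding rank, so rank(T) ≥ 2. (Unfolding ranks only ever bound the CP rank from below — rank(T) can be strictly larger than all of them — so the matching upper bound has to come from an explicit 2-term decomposition.)
Upper bound — finding two terms. Every mode-2 slice of T is a multiple of one matrix: T[:,j,:] = b[j]·M with b = [0, 1] and M = [[3, -3, 0], [-4, 0, 0]] (rows indexed by i, columns by k). So it suffices to write M as a sum of two rank-1 matrices.
Splitting M by its rows (i = 0, 1), M = [1, 0][3, -3, 0]ᵀ + [0, 1][-4, 0, 0]ᵀ.
Hence T = [1, 0] ⊗ [0, 1] ⊗ [3, -3, 0] + [0, 1] ⊗ [0, 1] ⊗ [-4, 0, 0], so rank(T) ≤ 2.
These bounds meet, so rank(T) = 2.
Check entry T[0,1,1] = -3: (1)·(1)·(-3) + (0)·(1)·(0) = -3.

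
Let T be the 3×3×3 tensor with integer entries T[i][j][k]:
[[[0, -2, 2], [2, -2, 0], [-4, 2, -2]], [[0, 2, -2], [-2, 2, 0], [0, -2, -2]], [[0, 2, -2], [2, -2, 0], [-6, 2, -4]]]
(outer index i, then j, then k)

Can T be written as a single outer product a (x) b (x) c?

No

The mode-1 unfolding of T (rows indexed by i, columns by (j,k) = (0,0), (0,1), (0,2), (1,0), (1,1), (1,2), (2,0), (2,1), (2,2)) is [[0, -2, 2, 2, -2, 0, -4, 2, -2], [0, 2, -2, -2, 2, 0, 0, -2, -2], [0, 2, -2, 2, -2, 0, -6, 2, -4]].
There the 3×3 minor on rows i ∈ {0, 1, 2}, columns (j,k) ∈ {(0,1), (1,0), (2,0)} is det [[-2, 2, -4], [2, -2, 0], [2, 2, -6]] = -32 ≠ 0, so this unfolding has rank ≥ 3; CP rank is at least every unfolding rank, so rank(T) ≥ 3.
In particular rank(T) ≥ 3 > 1, so T is not rank-1.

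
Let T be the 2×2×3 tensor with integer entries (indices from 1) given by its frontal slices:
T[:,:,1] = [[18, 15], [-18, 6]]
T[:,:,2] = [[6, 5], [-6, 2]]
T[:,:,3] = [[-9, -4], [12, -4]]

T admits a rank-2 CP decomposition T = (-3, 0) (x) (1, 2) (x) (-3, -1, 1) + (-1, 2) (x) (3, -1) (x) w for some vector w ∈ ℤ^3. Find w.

w = (-3, -1, 2)

Subtract the known terms from T to get the rank-1 residual R = (-1, 2) (x) (3, -1) (x) w, so R[i,j,k] = a[i]·b[j]·w[k]. Pick indices with nonzero a[1]·b[1] = (-1)·(3) = -3. Only the fibre through (1,1,·) is needed: R[1,1,:] = T[1,1,:] − Σₗ aₗ[1]bₗ[1]cₗ = [18, 6, -9] − (-3)·(1)·(-3, -1, 1) = [9, 3, -6]. Then w[k] = R[1,1,k] / -3 for each k, giving w = [9, 3, -6] / -3 = (-3, -1, 2).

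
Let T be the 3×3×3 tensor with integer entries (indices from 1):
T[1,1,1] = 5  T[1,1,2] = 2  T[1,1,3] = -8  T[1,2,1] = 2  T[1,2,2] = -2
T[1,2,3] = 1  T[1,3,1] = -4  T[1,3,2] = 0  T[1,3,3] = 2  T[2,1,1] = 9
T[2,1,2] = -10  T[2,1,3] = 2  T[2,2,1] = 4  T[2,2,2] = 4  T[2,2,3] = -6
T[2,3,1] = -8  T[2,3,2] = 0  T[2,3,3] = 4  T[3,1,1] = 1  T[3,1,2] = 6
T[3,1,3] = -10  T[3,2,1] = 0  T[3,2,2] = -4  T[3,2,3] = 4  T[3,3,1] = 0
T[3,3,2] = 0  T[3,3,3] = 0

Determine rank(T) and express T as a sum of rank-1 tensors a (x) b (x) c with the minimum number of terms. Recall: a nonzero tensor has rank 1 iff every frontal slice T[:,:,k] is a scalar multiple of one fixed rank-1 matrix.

rank(T) = 3

Lower bound: the mode-1 unfolding of T (rows indexed by i, columns by (j,k) = (1,1), (1,2), (1,3), (2,1), (2,2), (2,3), (3,1), (3,2), (3,3)) is [[5, 2, -8, 2, -2, 1, -4, 0, 2], [9, -10, 2, 4, 4, -6, -8, 0, 4], [1, 6, -10, 0, -4, 4, 0, 0, 0]].
There the 3×3 minor on rows i ∈ {1, 2, 3}, columns (j,k) ∈ {(1,1), (1,2), (1,3)} is det [[5, 2, -8], [9, -10, 2], [1, 6, -10]] = 112 ≠ 0, so this unfolding has rank ≥ 3; CP rank is at least every unfolding rank, so rank(T) ≥ 3. (Unfolding ranks only ever bound the CP rank from below — rank(T) can be strictly larger than all of them — so the matching upper bound has to come from an explicit 3-term decomposition.)
Upper bound: T is a sum of 3 rank-1 terms, T = [1, -2, 2] (x) [2, -1, 0] (x) [0, 2, -2] + [1, 1, 1] (x) [1, 0, 0] (x) [1, -2, -2] + [1, 2, 0] (x) [2, 1, -2] (x) [2, 0, -1] (one valid choice — decompositions are not unique — normalised so each a, b is primitive with positive first nonzero entry; check it by expanding all entries), so rank(T) ≤ 3.
These bounds meet, so rank(T) = 3.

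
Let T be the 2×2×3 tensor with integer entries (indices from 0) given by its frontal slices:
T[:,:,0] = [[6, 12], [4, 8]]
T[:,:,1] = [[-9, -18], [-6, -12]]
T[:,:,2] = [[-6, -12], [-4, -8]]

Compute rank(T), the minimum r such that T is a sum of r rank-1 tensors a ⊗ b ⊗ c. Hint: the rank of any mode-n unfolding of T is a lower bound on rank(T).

1

Lower bound: T ≠ 0 (e.g. T[0,0,0] = 6), so rank(T) ≥ 1.
Upper bound: the mode-1 fibre T[:,0,0] = [6, 4] gives a = [3, 2] (primitive direction); the mode-2 fibre T[0,:,0] = [6, 12] gives b = [1, 2]; then c[k] = T[0,0,k] / (a[0]·b[0]) = [6, -9, -6] / 3 = [2, -3, -2].
Expanding [3, 2] ⊗ [1, 2] ⊗ [2, -3, -2] reproduces all 12 entries of T, so T = [3, 2] ⊗ [1, 2] ⊗ [2, -3, -2] and rank(T) ≤ 1.
These bounds meet, so rank(T) = 1.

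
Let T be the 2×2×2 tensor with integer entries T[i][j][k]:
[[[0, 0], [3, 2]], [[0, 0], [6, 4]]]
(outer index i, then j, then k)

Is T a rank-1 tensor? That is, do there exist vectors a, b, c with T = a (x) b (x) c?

If T = a (x) b (x) c then every fibre of T is a multiple of the corresponding factor, so read the factors off the fibres through the nonzero entry T[0,1,0] = 3.
The mode-1 fibre T[:,1,0] = [3, 6] gives a = (1, 2) (primitive direction); the mode-2 fibre T[0,:,0] = [0, 3] gives b = (0, 1); then c[k] = T[0,1,k] / (a[0]·b[1]) = [3, 2] / 1 = (3, 2).
Expanding (1, 2) (x) (0, 1) (x) (3, 2) reproduces all 8 entries of T, so T = (1, 2) (x) (0, 1) (x) (3, 2) and rank(T) ≤ 1.
Equivalently every frontal slice T[:,:,k] is c[k] times the rank-1 matrix (1, 2) (x) (0, 1). So T has rank 1 (it is nonzero).

Yes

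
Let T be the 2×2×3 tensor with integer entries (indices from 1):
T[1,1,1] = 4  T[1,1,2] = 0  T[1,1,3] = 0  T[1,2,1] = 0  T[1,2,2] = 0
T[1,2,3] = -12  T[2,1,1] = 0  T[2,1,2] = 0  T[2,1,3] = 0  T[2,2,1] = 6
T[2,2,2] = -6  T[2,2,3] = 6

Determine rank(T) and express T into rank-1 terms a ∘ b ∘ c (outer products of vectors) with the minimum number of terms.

rank(T) = 3

Lower bound: the mode-3 unfolding of T (rows indexed by k, columns by (i,j) = (1,1), (1,2), (2,1), (2,2)) is [[4, 0, 0, 6], [0, 0, 0, -6], [0, -12, 0, 6]].
There the 3×3 minor on rows k ∈ {1, 2, 3}, columns (i,j) ∈ {(1,1), (1,2), (2,2)} is det [[4, 0, 6], [0, 0, -6], [0, -12, 6]] = -288 ≠ 0, so this unfolding has rank ≥ 3; CP rank is at least every unfolding rank, so rank(T) ≥ 3. (Flattening ranks never certify an upper bound on CP rank; for that we must actually write T with 3 rank-1 terms.)
Upper bound: T is a sum of 3 rank-1 terms, T = [1, -1] ∘ [0, 1] ∘ [-4, 4, -8] + [1, 0] ∘ [1, 0] ∘ [4, 0, 0] + [2, 1] ∘ [0, 1] ∘ [2, -2, -2] (one valid choice — decompositions are not unique — normalised so each a, b is primitive with positive first nonzero entry; check it by expanding all entries), so rank(T) ≤ 3.
These bounds meet, so rank(T) = 3.
Check entry T[1,2,3] = -12: (1)·(1)·(-8) + (1)·(0)·(0) + (2)·(1)·(-2) = -12.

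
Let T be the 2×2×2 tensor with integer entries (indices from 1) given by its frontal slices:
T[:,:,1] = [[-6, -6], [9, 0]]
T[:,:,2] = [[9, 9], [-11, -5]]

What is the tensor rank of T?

2

Lower bound: the mode-1 unfolding of T (rows indexed by i, columns by (j,k) = (1,1), (1,2), (2,1), (2,2)) is [[-6, 9, -6, 9], [9, -11, 0, -5]].
There the 2×2 minor on rows i ∈ {1, 2}, columns (j,k) ∈ {(1,1), (1,2)} is det [[-6, 9], [9, -11]] = -15 ≠ 0, so this unfolding has rank ≥ 2; CP rank is at least every unfolding rank, so rank(T) ≥ 2. (Flattening ranks never certify an upper bound on CP rank; for that we must actually write T with 2 rank-1 terms.)
Upper bound — finding two terms. Write S_k = T[:,:,k] for the frontal slices: S₁ = [[-6, -6], [9, 0]], S₂ = [[9, 9], [-11, -5]].
If T = a₁ ⊗ b₁ ⊗ c₁ + a₂ ⊗ b₂ ⊗ c₂ then each S_k = c₁[k]·a₁b₁ᵀ + c₂[k]·a₂b₂ᵀ. S₁ and S₂ are linearly independent, so a₁b₁ᵀ and a₂b₂ᵀ must span the same plane of matrices: they are the rank-1 matrices of the form x·S₁ + y·S₂.
det(x·S₁ + y·S₂) is 54·x² − 117·xy + 54·y² = 9·(2·x − 3·y)(3·x − 2·y), vanishing at (x:y) = (3:2) and (2:3).
M₁ = 3·S₁ + 2·S₂ = [[0, 0], [5, -10]] = 5·[0, 1][1, -2]ᵀ and M₂ = 2·S₁ + 3·S₂ = [[15, 15], [-15, -15]] = 15·[1, -1][1, 1]ᵀ, so take a₁ = [0, 1], b₁ = [1, -2], a₂ = [1, -1], b₂ = [1, 1].
Each slice is an integer combination of E₁ = a₁b₁ᵀ and E₂ = a₂b₂ᵀ: S₁ = 3·E₁ − 6·E₂, S₂ = −2·E₁ + 9·E₂; reading off coefficients, c₁ = [3, -2] and c₂ = [-6, 9].
Hence T = [0, 1] ⊗ [1, -2] ⊗ [3, -2] + [1, -1] ⊗ [1, 1] ⊗ [-6, 9], so rank(T) ≤ 2.
These bounds meet, so rank(T) = 2.
Check entry T[1,1,2] = 9: (0)·(1)·(-2) + (1)·(1)·(9) = 9.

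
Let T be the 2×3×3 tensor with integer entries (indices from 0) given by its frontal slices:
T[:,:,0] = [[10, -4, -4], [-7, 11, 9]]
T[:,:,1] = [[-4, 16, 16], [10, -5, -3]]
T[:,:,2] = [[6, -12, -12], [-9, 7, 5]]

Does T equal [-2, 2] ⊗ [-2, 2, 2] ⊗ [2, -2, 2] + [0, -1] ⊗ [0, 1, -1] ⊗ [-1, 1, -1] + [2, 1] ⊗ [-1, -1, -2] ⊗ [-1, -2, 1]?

Reconstruct entry (0,1,0) from the claimed factors: Σₗ aₗ[0]bₗ[1]cₗ[0] = (-2)·(2)·(2) + (0)·(1)·(-1) + (2)·(-1)·(-1) = -6, but T[0,1,0] = -4. The claim is false.

No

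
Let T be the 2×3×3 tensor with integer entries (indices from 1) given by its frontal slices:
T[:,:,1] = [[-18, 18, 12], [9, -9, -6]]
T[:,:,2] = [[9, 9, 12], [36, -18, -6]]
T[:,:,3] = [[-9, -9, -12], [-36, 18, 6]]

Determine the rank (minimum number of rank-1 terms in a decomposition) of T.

Lower bound: in the mode-1 unfolding of T (rows indexed by i, columns by (j,k)) the 2×2 minor on rows i ∈ {1, 2}, columns (j,k) ∈ {(1,1), (1,2)} is det [[-18, 9], [9, 36]] = -729 ≠ 0, so that unfolding has rank ≥ 2 and hence rank(T) ≥ 2 (CP rank is at least every unfolding rank, though it can be larger).
Upper bound: with S_k = T[:,:,k], the two rank-1 terms a₁b₁ᵀ, a₂b₂ᵀ are the rank-1 members of the pencil x·S₁ + y·S₂.
The 2×2 minor of x·S₁ + y·S₂ on rows {1,2}, columns {1,2} is −486·xy − 486·y² = (-486)·(y)(x + y), vanishing at (x:y) = (1:0) and (1:-1).
M₁ = S₁ = [[-18, 18, 12], [9, -9, -6]] = (-3)·[2, -1][3, -3, -2]ᵀ and M₂ = S₁ − S₂ = [[-27, 9, 0], [-27, 9, 0]] = (-9)·[1, 1][3, -1, 0]ᵀ, so take a₁ = [2, -1], b₁ = [3, -3, -2], a₂ = [1, 1], b₂ = [3, -1, 0].
Each slice is an integer combination of E₁ = a₁b₁ᵀ and E₂ = a₂b₂ᵀ: S₁ = −3·E₁, S₂ = −3·E₁ + 9·E₂, S₃ = 3·E₁ − 9·E₂; reading off coefficients, c₁ = [-3, -3, 3] and c₂ = [0, 9, -9].
Hence T = [2, -1] (x) [3, -3, -2] (x) [-3, -3, 3] + [1, 1] (x) [3, -1, 0] (x) [0, 9, -9], so rank(T) ≤ 2.
These bounds meet, so rank(T) = 2.

2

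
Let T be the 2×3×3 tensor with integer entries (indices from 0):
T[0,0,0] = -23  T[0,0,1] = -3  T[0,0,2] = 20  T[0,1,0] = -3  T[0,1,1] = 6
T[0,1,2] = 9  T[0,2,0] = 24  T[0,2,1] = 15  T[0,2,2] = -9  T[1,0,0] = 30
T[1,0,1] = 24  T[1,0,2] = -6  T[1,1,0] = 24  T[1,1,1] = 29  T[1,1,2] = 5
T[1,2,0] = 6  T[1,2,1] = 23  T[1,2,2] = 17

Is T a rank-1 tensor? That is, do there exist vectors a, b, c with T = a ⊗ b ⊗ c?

The mode-2 unfolding of T (rows indexed by j, columns by (i,k) = (0,0), (0,1), (0,2), (1,0), (1,1), (1,2)) is [[-23, -3, 20, 30, 24, -6], [-3, 6, 9, 24, 29, 5], [24, 15, -9, 6, 23, 17]].
There the 2×2 minor on rows j ∈ {0, 1}, columns (i,k) ∈ {(0,0), (0,1)} is det [[-23, -3], [-3, 6]] = -147 ≠ 0, so this unfolding has rank ≥ 2; CP rank is at least every unfolding rank, so rank(T) ≥ 2.
In particular rank(T) ≥ 2 > 1, so T is not rank-1.

No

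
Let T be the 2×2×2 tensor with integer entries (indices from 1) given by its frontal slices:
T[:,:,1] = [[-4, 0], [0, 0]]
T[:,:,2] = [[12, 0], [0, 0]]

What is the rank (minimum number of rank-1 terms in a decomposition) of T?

1

Lower bound: T ≠ 0 (e.g. T[1,1,1] = -4), so rank(T) ≥ 1.
Upper bound: if T = a (x) b (x) c then every fibre of T is a multiple of the corresponding factor, so read the factors off the fibres through the nonzero entry T[1,1,1] = -4.
The mode-1 fibre T[:,1,1] = [-4, 0] gives a = [1, 0] (primitive direction); the mode-2 fibre T[1,:,1] = [-4, 0] gives b = [1, 0]; then c[k] = T[1,1,k] / (a[1]·b[1]) = [-4, 12] / 1 = [-4, 12].
Expanding [1, 0] (x) [1, 0] (x) [-4, 12] reproduces all 8 entries of T, so T = [1, 0] (x) [1, 0] (x) [-4, 12] and rank(T) ≤ 1.
These bounds meet, so rank(T) = 1.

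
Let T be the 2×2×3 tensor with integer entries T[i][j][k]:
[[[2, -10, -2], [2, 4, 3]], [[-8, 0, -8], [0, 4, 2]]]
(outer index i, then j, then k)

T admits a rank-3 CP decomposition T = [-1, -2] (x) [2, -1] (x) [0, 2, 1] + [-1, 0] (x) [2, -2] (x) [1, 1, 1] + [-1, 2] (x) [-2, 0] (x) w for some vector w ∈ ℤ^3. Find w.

Subtract the known terms from T to get the rank-1 residual R = [-1, 2] (x) [-2, 0] (x) w, so R[i,j,k] = a[i]·b[j]·w[k]. Pick indices with nonzero a[0]·b[0] = (-1)·(-2) = 2. Only the fibre through (0,0,·) is needed: R[0,0,:] = T[0,0,:] − Σₗ aₗ[0]bₗ[0]cₗ = [2, -10, -2] − (-1)·(2)·[0, 2, 1] − (-1)·(2)·[1, 1, 1] = [4, -4, 2]. Then w[k] = R[0,0,k] / 2 for each k, giving w = [4, -4, 2] / 2 = [2, -2, 1].

w = [2, -2, 1]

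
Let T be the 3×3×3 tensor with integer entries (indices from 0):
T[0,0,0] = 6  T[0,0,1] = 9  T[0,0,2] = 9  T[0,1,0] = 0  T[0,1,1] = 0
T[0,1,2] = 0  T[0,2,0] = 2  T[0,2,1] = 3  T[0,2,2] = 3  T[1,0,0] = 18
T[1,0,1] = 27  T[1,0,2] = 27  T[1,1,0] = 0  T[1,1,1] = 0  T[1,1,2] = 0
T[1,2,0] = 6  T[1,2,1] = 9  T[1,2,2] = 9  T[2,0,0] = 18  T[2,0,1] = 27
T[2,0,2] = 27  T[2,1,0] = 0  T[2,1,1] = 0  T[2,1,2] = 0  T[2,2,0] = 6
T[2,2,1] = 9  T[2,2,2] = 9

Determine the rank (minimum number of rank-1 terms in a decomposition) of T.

Lower bound: T ≠ 0 (e.g. T[0,0,0] = 6), so rank(T) ≥ 1.
Upper bound: if T = a ⊗ b ⊗ c then every fibre of T is a multiple of the corresponding factor, so read the factors off the fibres through the nonzero entry T[0,0,0] = 6.
The mode-1 fibre T[:,0,0] = [6, 18, 18] gives a = [1, 3, 3] (primitive direction); the mode-2 fibre T[0,:,0] = [6, 0, 2] gives b = [3, 0, 1]; then c[k] = T[0,0,k] / (a[0]·b[0]) = [6, 9, 9] / 3 = [2, 3, 3].
Expanding [1, 3, 3] ⊗ [3, 0, 1] ⊗ [2, 3, 3] reproduces all 27 entries of T, so T = [1, 3, 3] ⊗ [3, 0, 1] ⊗ [2, 3, 3] and rank(T) ≤ 1.
These bounds meet, so rank(T) = 1.

1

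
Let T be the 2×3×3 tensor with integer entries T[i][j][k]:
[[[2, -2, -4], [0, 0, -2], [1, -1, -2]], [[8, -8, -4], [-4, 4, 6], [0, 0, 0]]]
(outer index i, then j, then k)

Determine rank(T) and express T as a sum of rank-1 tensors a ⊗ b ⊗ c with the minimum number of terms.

rank(T) = 3

Lower bound: the mode-2 unfolding of T (rows indexed by j, columns by (i,k) = (0,0), (0,1), (0,2), (1,0), (1,1), (1,2)) is [[2, -2, -4, 8, -8, -4], [0, 0, -2, -4, 4, 6], [1, -1, -2, 0, 0, 0]].
There the 3×3 minor on rows j ∈ {0, 1, 2}, columns (i,k) ∈ {(0,0), (0,2), (1,0)} is det [[2, -4, 8], [0, -2, -4], [1, -2, 0]] = 16 ≠ 0, so this unfolding has rank ≥ 3; CP rank is at least every unfolding rank, so rank(T) ≥ 3. (Flattening ranks never certify an upper bound on CP rank; for that we must actually write T with 3 rank-1 terms.)
Upper bound: T is a sum of 3 rank-1 terms, T = (0, 1) ⊗ (2, -1, 0) ⊗ (4, -4, -2) + (1, -2) ⊗ (0, 1, 0) ⊗ (0, 0, -2) + (1, 0) ⊗ (2, 0, 1) ⊗ (1, -1, -2) (one valid choice — decompositions are not unique — normalised so each a, b is primitive with positive first nonzero entry; check it by expanding all entries), so rank(T) ≤ 3.
These bounds meet, so rank(T) = 3.
Check entry T[1,2,0] = 0: (1)·(0)·(4) + (-2)·(0)·(0) + (0)·(1)·(1) = 0.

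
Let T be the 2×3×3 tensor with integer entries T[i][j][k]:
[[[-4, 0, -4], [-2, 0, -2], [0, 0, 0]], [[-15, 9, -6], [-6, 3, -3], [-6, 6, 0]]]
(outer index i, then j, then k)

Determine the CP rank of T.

Lower bound: in the mode-3 unfolding of T (rows indexed by k, columns by (i,j)) the 2×2 minor on rows k ∈ {0, 1}, columns (i,j) ∈ {(0,0), (1,0)} is det [[-4, -15], [0, 9]] = -36 ≠ 0, so that unfolding has rank ≥ 2 and hence rank(T) ≥ 2 (CP rank is at least every unfolding rank, though it can be larger).
Upper bound: with S_k = T[:,:,k], the two rank-1 terms a₁b₁ᵀ, a₂b₂ᵀ are the rank-1 members of the pencil x·S₀ + y·S₁.
The 2×2 minor of x·S₀ + y·S₁ on rows {0,1}, columns {0,1} is −6·x² + 6·xy = (-6)·(x − y)(x), vanishing at (x:y) = (1:1) and (0:1).
M₁ = S₀ + S₁ = [[-4, -2, 0], [-6, -3, 0]] = −[2, 3][2, 1, 0]ᵀ and M₂ = S₁ = [[0, 0, 0], [9, 3, 6]] = 3·[0, 1][3, 1, 2]ᵀ, so take a₁ = [2, 3], b₁ = [2, 1, 0], a₂ = [0, 1], b₂ = [3, 1, 2].
Each slice is an integer combination of E₁ = a₁b₁ᵀ and E₂ = a₂b₂ᵀ: S₀ = −E₁ − 3·E₂, S₁ = 3·E₂, S₂ = −E₁; reading off coefficients, c₁ = [-1, 0, -1] and c₂ = [-3, 3, 0].
Hence T = [2, 3] (x) [2, 1, 0] (x) [-1, 0, -1] + [0, 1] (x) [3, 1, 2] (x) [-3, 3, 0], so rank(T) ≤ 2.
These bounds meet, so rank(T) = 2.

2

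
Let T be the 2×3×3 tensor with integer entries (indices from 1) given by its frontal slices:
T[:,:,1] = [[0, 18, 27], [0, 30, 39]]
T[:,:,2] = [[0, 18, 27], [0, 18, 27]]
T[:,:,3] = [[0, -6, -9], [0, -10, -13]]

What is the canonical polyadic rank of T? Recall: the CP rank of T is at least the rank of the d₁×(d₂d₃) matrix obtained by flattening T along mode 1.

2

Lower bound: the mode-2 unfolding of T (rows indexed by j, columns by (i,k) = (1,1), (1,2), (1,3), (2,1), (2,2), (2,3)) is [[0, 0, 0, 0, 0, 0], [18, 18, -6, 30, 18, -10], [27, 27, -9, 39, 27, -13]].
There the 2×2 minor on rows j ∈ {2, 3}, columns (i,k) ∈ {(1,1), (2,1)} is det [[18, 30], [27, 39]] = -108 ≠ 0, so this unfolding has rank ≥ 2; CP rank is at least every unfolding rank, so rank(T) ≥ 2. (This is only a lower bound: in general the CP rank may exceed every unfolding rank, so we still need to exhibit 2 rank-1 terms summing to T.)
Upper bound — finding two terms. Write S_k = T[:,:,k] for the frontal slices: S₁ = [[0, 18, 27], [0, 30, 39]], S₂ = [[0, 18, 27], [0, 18, 27]], S₃ = [[0, -6, -9], [0, -10, -13]].
If T = a₁ ⊗ b₁ ⊗ c₁ + a₂ ⊗ b₂ ⊗ c₂ then each S_k = c₁[k]·a₁b₁ᵀ + c₂[k]·a₂b₂ᵀ. S₁ and S₂ are linearly independent, so a₁b₁ᵀ and a₂b₂ᵀ must span the same plane of matrices: they are the rank-1 matrices of the form x·S₁ + y·S₂.
The 2×2 minor of x·S₁ + y·S₂ on rows {1,2}, columns {2,3} is −108·x² − 108·xy = (-108)·(x + y)(x), vanishing at (x:y) = (1:-1) and (0:1).
M₁ = S₁ − S₂ = [[0, 0, 0], [0, 12, 12]] = 12·[0, 1][0, 1, 1]ᵀ and M₂ = S₂ = [[0, 18, 27], [0, 18, 27]] = 9·[1, 1][0, 2, 3]ᵀ, so take a₁ = [0, 1], b₁ = [0, 1, 1], a₂ = [1, 1], b₂ = [0, 2, 3].
Each slice is an integer combination of E₁ = a₁b₁ᵀ and E₂ = a₂b₂ᵀ: S₁ = 12·E₁ + 9·E₂, S₂ = 9·E₂, S₃ = −4·E₁ − 3·E₂; reading off coefficients, c₁ = [12, 0, -4] and c₂ = [9, 9, -3].
Hence T = [0, 1] ⊗ [0, 1, 1] ⊗ [12, 0, -4] + [1, 1] ⊗ [0, 2, 3] ⊗ [9, 9, -3], so rank(T) ≤ 2.
These bounds meet, so rank(T) = 2.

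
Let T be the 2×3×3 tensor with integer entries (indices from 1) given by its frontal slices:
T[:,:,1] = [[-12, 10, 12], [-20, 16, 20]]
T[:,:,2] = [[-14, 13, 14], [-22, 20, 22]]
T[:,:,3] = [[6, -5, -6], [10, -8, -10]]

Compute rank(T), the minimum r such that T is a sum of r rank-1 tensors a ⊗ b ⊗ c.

2

Lower bound: the mode-3 unfolding of T (rows indexed by k, columns by (i,j) = (1,1), (1,2), (1,3), (2,1), (2,2), (2,3)) is [[-12, 10, 12, -20, 16, 20], [-14, 13, 14, -22, 20, 22], [6, -5, -6, 10, -8, -10]].
There the 2×2 minor on rows k ∈ {1, 2}, columns (i,j) ∈ {(1,1), (1,2)} is det [[-12, 10], [-14, 13]] = -16 ≠ 0, so this unfolding has rank ≥ 2; CP rank is at least every unfolding rank, so rank(T) ≥ 2. (Unfolding ranks only ever bound the CP rank from below — rank(T) can be strictly larger than all of them — so the matching upper bound has to come from an explicit 2-term decomposition.)
Upper bound — finding two terms. Write S_k = T[:,:,k] for the frontal slices: S₁ = [[-12, 10, 12], [-20, 16, 20]], S₂ = [[-14, 13, 14], [-22, 20, 22]], S₃ = [[6, -5, -6], [10, -8, -10]].
If T = a₁ ⊗ b₁ ⊗ c₁ + a₂ ⊗ b₂ ⊗ c₂ then each S_k = c₁[k]·a₁b₁ᵀ + c₂[k]·a₂b₂ᵀ. S₁ and S₂ are linearly independent, so a₁b₁ᵀ and a₂b₂ᵀ must span the same plane of matrices: they are the rank-1 matrices of the form x·S₁ + y·S₂.
The 2×2 minor of x·S₁ + y·S₂ on rows {1,2}, columns {1,2} is 8·x² + 16·xy + 6·y² = 2·(2·x + 3·y)(2·x + y), vanishing at (x:y) = (3:-2) and (1:-2).
M₁ = 3·S₁ − 2·S₂ = [[-8, 4, 8], [-16, 8, 16]] = (-4)·(1, 2)(2, -1, -2)ᵀ and M₂ = S₁ − 2·S₂ = [[16, -16, -16], [24, -24, -24]] = 8·(2, 3)(1, -1, -1)ᵀ, so take a₁ = (1, 2), b₁ = (2, -1, -2), a₂ = (2, 3), b₂ = (1, -1, -1).
Each slice is an integer combination of E₁ = a₁b₁ᵀ and E₂ = a₂b₂ᵀ: S₁ = −2·E₁ − 4·E₂, S₂ = −E₁ − 6·E₂, S₃ = E₁ + 2·E₂; reading off coefficients, c₁ = (-2, -1, 1) and c₂ = (-4, -6, 2).
Hence T = (1, 2) ⊗ (2, -1, -2) ⊗ (-2, -1, 1) + (2, 3) ⊗ (1, -1, -1) ⊗ (-4, -6, 2), so rank(T) ≤ 2.
These bounds meet, so rank(T) = 2.
Check entry T[1,1,3] = 6: (1)·(2)·(1) + (2)·(1)·(2) = 6.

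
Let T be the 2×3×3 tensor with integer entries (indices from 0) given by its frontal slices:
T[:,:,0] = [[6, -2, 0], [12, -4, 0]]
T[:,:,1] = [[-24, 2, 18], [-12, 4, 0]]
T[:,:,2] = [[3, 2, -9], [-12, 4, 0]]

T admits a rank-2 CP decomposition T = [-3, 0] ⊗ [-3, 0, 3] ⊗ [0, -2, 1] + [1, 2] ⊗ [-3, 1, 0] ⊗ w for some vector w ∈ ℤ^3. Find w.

w = [-2, 2, 2]

Subtract the known terms from T to get the rank-1 residual R = [1, 2] ⊗ [-3, 1, 0] ⊗ w, so R[i,j,k] = a[i]·b[j]·w[k]. Pick indices with nonzero a[0]·b[0] = (1)·(-3) = -3. Only the fibre through (0,0,·) is needed: R[0,0,:] = T[0,0,:] − Σₗ aₗ[0]bₗ[0]cₗ = [6, -24, 3] − (-3)·(-3)·[0, -2, 1] = [6, -6, -6]. Then w[k] = R[0,0,k] / -3 for each k, giving w = [6, -6, -6] / -3 = [-2, 2, 2].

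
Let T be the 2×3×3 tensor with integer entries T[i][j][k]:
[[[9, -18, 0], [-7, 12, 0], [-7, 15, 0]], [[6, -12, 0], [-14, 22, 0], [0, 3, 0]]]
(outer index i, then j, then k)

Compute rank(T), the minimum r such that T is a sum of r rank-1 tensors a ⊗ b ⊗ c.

2

Lower bound: the mode-2 unfolding of T (rows indexed by j, columns by (i,k) = (0,0), (0,1), (0,2), (1,0), (1,1), (1,2)) is [[9, -18, 0, 6, -12, 0], [-7, 12, 0, -14, 22, 0], [-7, 15, 0, 0, 3, 0]].
There the 2×2 minor on rows j ∈ {0, 1}, columns (i,k) ∈ {(0,0), (0,1)} is det [[9, -18], [-7, 12]] = -18 ≠ 0, so this unfolding has rank ≥ 2; CP rank is at least every unfolding rank, so rank(T) ≥ 2. (This is only a lower bound: in general the CP rank may exceed every unfolding rank, so we still need to exhibit 2 rank-1 terms summing to T.)
Upper bound — finding two terms. Write S_k = T[:,:,k] for the frontal slices: S₀ = [[9, -7, -7], [6, -14, 0]], S₁ = [[-18, 12, 15], [-12, 22, 3]], S₂ = [[0, 0, 0], [0, 0, 0]].
If T = a₁ ⊗ b₁ ⊗ c₁ + a₂ ⊗ b₂ ⊗ c₂ then each S_k = c₁[k]·a₁b₁ᵀ + c₂[k]·a₂b₂ᵀ. S₀ and S₁ are linearly independent, so a₁b₁ᵀ and a₂b₂ᵀ must span the same plane of matrices: they are the rank-1 matrices of the form x·S₀ + y·S₁.
The 2×2 minor of x·S₀ + y·S₁ on rows {0,1}, columns {0,1} is −84·x² + 294·xy − 252·y² = (-42)·(2·x − 3·y)(x − 2·y), vanishing at (x:y) = (3:2) and (2:1).
M₁ = 3·S₀ + 2·S₁ = [[-9, 3, 9], [-6, 2, 6]] = −[3, 2][3, -1, -3]ᵀ and M₂ = 2·S₀ + S₁ = [[0, -2, 1], [0, -6, 3]] = −[1, 3][0, 2, -1]ᵀ, so take a₁ = [3, 2], b₁ = [3, -1, -3], a₂ = [1, 3], b₂ = [0, 2, -1].
Each slice is an integer combination of E₁ = a₁b₁ᵀ and E₂ = a₂b₂ᵀ: S₀ = E₁ − 2·E₂, S₁ = −2·E₁ + 3·E₂, S₂ = 0; reading off coefficients, c₁ = [1, -2, 0] and c₂ = [-2, 3, 0].
Hence T = [3, 2] ⊗ [3, -1, -3] ⊗ [1, -2, 0] + [1, 3] ⊗ [0, 2, -1] ⊗ [-2, 3, 0], so rank(T) ≤ 2.
These bounds meet, so rank(T) = 2.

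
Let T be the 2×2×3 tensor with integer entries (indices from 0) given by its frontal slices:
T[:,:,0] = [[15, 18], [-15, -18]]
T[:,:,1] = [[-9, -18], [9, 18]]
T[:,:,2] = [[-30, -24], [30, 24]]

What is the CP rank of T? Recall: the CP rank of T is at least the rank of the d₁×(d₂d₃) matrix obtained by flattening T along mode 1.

Lower bound: the mode-2 unfolding of T (rows indexed by j, columns by (i,k) = (0,0), (0,1), (0,2), (1,0), (1,1), (1,2)) is [[15, -9, -30, -15, 9, 30], [18, -18, -24, -18, 18, 24]].
There the 2×2 minor on rows j ∈ {0, 1}, columns (i,k) ∈ {(0,0), (0,1)} is det [[15, -9], [18, -18]] = -108 ≠ 0, so this unfolding has rank ≥ 2; CP rank is at least every unfolding rank, so rank(T) ≥ 2. (Flattening ranks never certify an upper bound on CP rank; for that we must actually write T with 2 rank-1 terms.)
Upper bound — finding two terms. Every mode-1 slice of T is a multiple of one matrix: T[i,:,:] = a[i]·M with a = (1, -1) and M = [[15, -9, -30], [18, -18, -24]] (rows indexed by j, columns by k). So it suffices to write M as a sum of two rank-1 matrices.
Splitting M by its rows (j = 0, 1), M = (1, 0)(15, -9, -30)ᵀ + (0, 1)(18, -18, -24)ᵀ.
Hence T = (1, -1) (x) (1, 0) (x) (15, -9, -30) + (1, -1) (x) (0, 1) (x) (18, -18, -24), so rank(T) ≤ 2.
These bounds meet, so rank(T) = 2.

2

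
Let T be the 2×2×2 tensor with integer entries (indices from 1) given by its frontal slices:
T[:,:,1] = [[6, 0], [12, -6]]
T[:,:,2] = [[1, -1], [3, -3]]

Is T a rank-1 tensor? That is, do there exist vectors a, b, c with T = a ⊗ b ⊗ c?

The mode-2 unfolding of T (rows indexed by j, columns by (i,k) = (1,1), (1,2), (2,1), (2,2)) is [[6, 1, 12, 3], [0, -1, -6, -3]].
There the 2×2 minor on rows j ∈ {1, 2}, columns (i,k) ∈ {(1,1), (1,2)} is det [[6, 1], [0, -1]] = -6 ≠ 0, so this unfolding has rank ≥ 2; CP rank is at least every unfolding rank, so rank(T) ≥ 2.
In particular rank(T) ≥ 2 > 1, so T is not rank-1.

No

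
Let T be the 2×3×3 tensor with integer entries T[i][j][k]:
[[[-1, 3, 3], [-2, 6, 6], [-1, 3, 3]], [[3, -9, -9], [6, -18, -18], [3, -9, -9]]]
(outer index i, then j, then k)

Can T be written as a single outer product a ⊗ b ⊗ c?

If T = a ⊗ b ⊗ c then every fibre of T is a multiple of the corresponding factor, so read the factors off the fibres through the nonzero entry T[0,0,0] = -1.
The mode-1 fibre T[:,0,0] = [-1, 3] gives a = [1, -3] (primitive direction); the mode-2 fibre T[0,:,0] = [-1, -2, -1] gives b = [1, 2, 1]; then c[k] = T[0,0,k] / (a[0]·b[0]) = [-1, 3, 3] / 1 = [-1, 3, 3].
Expanding [1, -3] ⊗ [1, 2, 1] ⊗ [-1, 3, 3] reproduces all 18 entries of T, so T = [1, -3] ⊗ [1, 2, 1] ⊗ [-1, 3, 3] and rank(T) ≤ 1.
Equivalently every frontal slice T[:,:,k] is c[k] times the rank-1 matrix [1, -3] ⊗ [1, 2, 1]. So T has rank 1 (it is nonzero).

Yes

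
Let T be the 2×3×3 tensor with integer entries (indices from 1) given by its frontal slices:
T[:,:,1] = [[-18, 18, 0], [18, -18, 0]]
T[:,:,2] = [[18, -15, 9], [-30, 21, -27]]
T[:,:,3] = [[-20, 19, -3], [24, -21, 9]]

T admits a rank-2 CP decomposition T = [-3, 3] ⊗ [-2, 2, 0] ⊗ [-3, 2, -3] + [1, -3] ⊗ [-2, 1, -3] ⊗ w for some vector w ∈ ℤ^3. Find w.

Subtract the known terms from T to get the rank-1 residual R = [1, -3] ⊗ [-2, 1, -3] ⊗ w, so R[i,j,k] = a[i]·b[j]·w[k]. Pick indices with nonzero a[1]·b[1] = (1)·(-2) = -2. Only the fibre through (1,1,·) is needed: R[1,1,:] = T[1,1,:] − Σₗ aₗ[1]bₗ[1]cₗ = [-18, 18, -20] − (-3)·(-2)·[-3, 2, -3] = [0, 6, -2]. Then w[k] = R[1,1,k] / -2 for each k, giving w = [0, 6, -2] / -2 = [0, -3, 1].

w = [0, -3, 1]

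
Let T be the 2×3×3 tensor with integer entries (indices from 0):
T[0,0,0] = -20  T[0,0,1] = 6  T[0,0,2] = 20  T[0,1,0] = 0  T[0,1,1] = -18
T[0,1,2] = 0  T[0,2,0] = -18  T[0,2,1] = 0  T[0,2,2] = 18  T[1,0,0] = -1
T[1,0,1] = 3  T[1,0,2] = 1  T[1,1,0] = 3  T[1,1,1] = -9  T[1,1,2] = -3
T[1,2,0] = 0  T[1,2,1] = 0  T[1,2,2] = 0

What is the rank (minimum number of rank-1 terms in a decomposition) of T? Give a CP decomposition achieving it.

rank(T) = 2

Lower bound: the mode-2 unfolding of T (rows indexed by j, columns by (i,k) = (0,0), (0,1), (0,2), (1,0), (1,1), (1,2)) is [[-20, 6, 20, -1, 3, 1], [0, -18, 0, 3, -9, -3], [-18, 0, 18, 0, 0, 0]].
There the 2×2 minor on rows j ∈ {0, 1}, columns (i,k) ∈ {(0,0), (0,1)} is det [[-20, 6], [0, -18]] = 360 ≠ 0, so this unfolding has rank ≥ 2; CP rank is at least every unfolding rank, so rank(T) ≥ 2. (Unfolding ranks only ever bound the CP rank from below — rank(T) can be strictly larger than all of them — so the matching upper bound has to come from an explicit 2-term decomposition.)
Upper bound — finding two terms. Write S_k = T[:,:,k] for the frontal slices: S₀ = [[-20, 0, -18], [-1, 3, 0]], S₁ = [[6, -18, 0], [3, -9, 0]], S₂ = [[20, 0, 18], [1, -3, 0]].
If T = a₁ ⊗ b₁ ⊗ c₁ + a₂ ⊗ b₂ ⊗ c₂ then each S_k = c₁[k]·a₁b₁ᵀ + c₂[k]·a₂b₂ᵀ. S₀ and S₁ are linearly independent, so a₁b₁ᵀ and a₂b₂ᵀ must span the same plane of matrices: they are the rank-1 matrices of the form x·S₀ + y·S₁.
The 2×2 minor of x·S₀ + y·S₁ on rows {0,1}, columns {0,1} is −60·x² + 180·xy = (-60)·(x − 3·y)(x), vanishing at (x:y) = (3:1) and (0:1).
M₁ = 3·S₀ + S₁ = [[-54, -18, -54], [0, 0, 0]] = (-18)·[1, 0][3, 1, 3]ᵀ and M₂ = S₁ = [[6, -18, 0], [3, -9, 0]] = 3·[2, 1][1, -3, 0]ᵀ, so take a₁ = [1, 0], b₁ = [3, 1, 3], a₂ = [2, 1], b₂ = [1, -3, 0].
Each slice is an integer combination of E₁ = a₁b₁ᵀ and E₂ = a₂b₂ᵀ: S₀ = −6·E₁ − E₂, S₁ = 3·E₂, S₂ = 6·E₁ + E₂; reading off coefficients, c₁ = [-6, 0, 6] and c₂ = [-1, 3, 1].
Hence T = [1, 0] ⊗ [3, 1, 3] ⊗ [-6, 0, 6] + [2, 1] ⊗ [1, -3, 0] ⊗ [-1, 3, 1], so rank(T) ≤ 2.
These bounds meet, so rank(T) = 2.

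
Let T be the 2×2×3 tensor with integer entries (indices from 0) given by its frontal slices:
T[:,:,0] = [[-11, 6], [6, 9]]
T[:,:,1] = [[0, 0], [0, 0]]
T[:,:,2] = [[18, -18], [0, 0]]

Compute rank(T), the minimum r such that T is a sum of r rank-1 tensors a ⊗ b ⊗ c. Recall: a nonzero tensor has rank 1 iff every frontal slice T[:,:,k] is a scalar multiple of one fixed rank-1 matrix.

2

Lower bound: the mode-1 unfolding of T (rows indexed by i, columns by (j,k) = (0,0), (0,1), (0,2), (1,0), (1,1), (1,2)) is [[-11, 0, 18, 6, 0, -18], [6, 0, 0, 9, 0, 0]].
There the 2×2 minor on rows i ∈ {0, 1}, columns (j,k) ∈ {(0,0), (0,2)} is det [[-11, 18], [6, 0]] = -108 ≠ 0, so this unfolding has rank ≥ 2; CP rank is at least every unfolding rank, so rank(T) ≥ 2. (This is only a lower bound: in general the CP rank may exceed every unfolding rank, so we still need to exhibit 2 rank-1 terms summing to T.)
Upper bound — finding two terms. Write S_k = T[:,:,k] for the frontal slices: S₀ = [[-11, 6], [6, 9]], S₁ = [[0, 0], [0, 0]], S₂ = [[18, -18], [0, 0]].
If T = a₁ ⊗ b₁ ⊗ c₁ + a₂ ⊗ b₂ ⊗ c₂ then each S_k = c₁[k]·a₁b₁ᵀ + c₂[k]·a₂b₂ᵀ. S₀ and S₂ are linearly independent, so a₁b₁ᵀ and a₂b₂ᵀ must span the same plane of matrices: they are the rank-1 matrices of the form x·S₀ + y·S₂.
det(x·S₀ + y·S₂) is −135·x² + 270·xy = (-135)·(x − 2·y)(x), vanishing at (x:y) = (2:1) and (0:1).
M₁ = 2·S₀ + S₂ = [[-4, -6], [12, 18]] = (-2)·[1, -3][2, 3]ᵀ and M₂ = S₂ = [[18, -18], [0, 0]] = 18·[1, 0][1, -1]ᵀ, so take a₁ = [1, -3], b₁ = [2, 3], a₂ = [1, 0], b₂ = [1, -1].
Each slice is an integer combination of E₁ = a₁b₁ᵀ and E₂ = a₂b₂ᵀ: S₀ = −E₁ − 9·E₂, S₁ = 0, S₂ = 18·E₂; reading off coefficients, c₁ = [-1, 0, 0] and c₂ = [-9, 0, 18].
Hence T = [1, -3] ⊗ [2, 3] ⊗ [-1, 0, 0] + [1, 0] ⊗ [1, -1] ⊗ [-9, 0, 18], so rank(T) ≤ 2.
These bounds meet, so rank(T) = 2.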